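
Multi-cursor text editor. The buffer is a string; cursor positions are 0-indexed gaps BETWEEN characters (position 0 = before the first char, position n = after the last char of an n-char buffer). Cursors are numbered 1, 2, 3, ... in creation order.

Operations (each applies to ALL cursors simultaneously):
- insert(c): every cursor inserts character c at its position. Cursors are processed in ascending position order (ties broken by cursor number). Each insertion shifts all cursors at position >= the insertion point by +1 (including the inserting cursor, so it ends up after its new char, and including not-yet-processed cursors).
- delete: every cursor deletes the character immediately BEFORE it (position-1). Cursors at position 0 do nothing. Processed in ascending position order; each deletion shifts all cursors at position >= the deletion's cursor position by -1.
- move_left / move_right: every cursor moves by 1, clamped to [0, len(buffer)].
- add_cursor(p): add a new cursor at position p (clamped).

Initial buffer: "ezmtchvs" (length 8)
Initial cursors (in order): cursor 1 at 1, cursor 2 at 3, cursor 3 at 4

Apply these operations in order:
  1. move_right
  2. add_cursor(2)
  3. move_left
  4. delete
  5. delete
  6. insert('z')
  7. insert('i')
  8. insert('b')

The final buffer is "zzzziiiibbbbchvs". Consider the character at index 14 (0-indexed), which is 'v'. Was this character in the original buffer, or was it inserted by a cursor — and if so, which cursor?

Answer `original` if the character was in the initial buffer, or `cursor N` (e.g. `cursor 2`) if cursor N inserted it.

Answer: original

Derivation:
After op 1 (move_right): buffer="ezmtchvs" (len 8), cursors c1@2 c2@4 c3@5, authorship ........
After op 2 (add_cursor(2)): buffer="ezmtchvs" (len 8), cursors c1@2 c4@2 c2@4 c3@5, authorship ........
After op 3 (move_left): buffer="ezmtchvs" (len 8), cursors c1@1 c4@1 c2@3 c3@4, authorship ........
After op 4 (delete): buffer="zchvs" (len 5), cursors c1@0 c4@0 c2@1 c3@1, authorship .....
After op 5 (delete): buffer="chvs" (len 4), cursors c1@0 c2@0 c3@0 c4@0, authorship ....
After op 6 (insert('z')): buffer="zzzzchvs" (len 8), cursors c1@4 c2@4 c3@4 c4@4, authorship 1234....
After op 7 (insert('i')): buffer="zzzziiiichvs" (len 12), cursors c1@8 c2@8 c3@8 c4@8, authorship 12341234....
After op 8 (insert('b')): buffer="zzzziiiibbbbchvs" (len 16), cursors c1@12 c2@12 c3@12 c4@12, authorship 123412341234....
Authorship (.=original, N=cursor N): 1 2 3 4 1 2 3 4 1 2 3 4 . . . .
Index 14: author = original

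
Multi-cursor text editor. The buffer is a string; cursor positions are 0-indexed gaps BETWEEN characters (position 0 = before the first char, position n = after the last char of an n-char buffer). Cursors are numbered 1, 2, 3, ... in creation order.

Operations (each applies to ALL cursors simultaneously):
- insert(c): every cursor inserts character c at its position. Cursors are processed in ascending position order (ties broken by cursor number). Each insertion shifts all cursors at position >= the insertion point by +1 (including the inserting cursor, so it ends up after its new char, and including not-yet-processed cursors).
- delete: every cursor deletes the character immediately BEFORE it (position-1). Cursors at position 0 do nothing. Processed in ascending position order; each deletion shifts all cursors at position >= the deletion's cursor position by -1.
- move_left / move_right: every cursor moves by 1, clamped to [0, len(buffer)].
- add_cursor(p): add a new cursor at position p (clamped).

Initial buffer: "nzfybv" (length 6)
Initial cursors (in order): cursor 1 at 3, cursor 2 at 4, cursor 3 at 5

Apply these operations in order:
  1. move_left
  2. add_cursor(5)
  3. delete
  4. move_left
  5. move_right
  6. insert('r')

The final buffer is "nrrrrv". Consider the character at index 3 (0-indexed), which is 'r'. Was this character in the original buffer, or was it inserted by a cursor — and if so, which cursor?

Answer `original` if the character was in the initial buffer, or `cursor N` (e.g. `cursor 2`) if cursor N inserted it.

Answer: cursor 3

Derivation:
After op 1 (move_left): buffer="nzfybv" (len 6), cursors c1@2 c2@3 c3@4, authorship ......
After op 2 (add_cursor(5)): buffer="nzfybv" (len 6), cursors c1@2 c2@3 c3@4 c4@5, authorship ......
After op 3 (delete): buffer="nv" (len 2), cursors c1@1 c2@1 c3@1 c4@1, authorship ..
After op 4 (move_left): buffer="nv" (len 2), cursors c1@0 c2@0 c3@0 c4@0, authorship ..
After op 5 (move_right): buffer="nv" (len 2), cursors c1@1 c2@1 c3@1 c4@1, authorship ..
After op 6 (insert('r')): buffer="nrrrrv" (len 6), cursors c1@5 c2@5 c3@5 c4@5, authorship .1234.
Authorship (.=original, N=cursor N): . 1 2 3 4 .
Index 3: author = 3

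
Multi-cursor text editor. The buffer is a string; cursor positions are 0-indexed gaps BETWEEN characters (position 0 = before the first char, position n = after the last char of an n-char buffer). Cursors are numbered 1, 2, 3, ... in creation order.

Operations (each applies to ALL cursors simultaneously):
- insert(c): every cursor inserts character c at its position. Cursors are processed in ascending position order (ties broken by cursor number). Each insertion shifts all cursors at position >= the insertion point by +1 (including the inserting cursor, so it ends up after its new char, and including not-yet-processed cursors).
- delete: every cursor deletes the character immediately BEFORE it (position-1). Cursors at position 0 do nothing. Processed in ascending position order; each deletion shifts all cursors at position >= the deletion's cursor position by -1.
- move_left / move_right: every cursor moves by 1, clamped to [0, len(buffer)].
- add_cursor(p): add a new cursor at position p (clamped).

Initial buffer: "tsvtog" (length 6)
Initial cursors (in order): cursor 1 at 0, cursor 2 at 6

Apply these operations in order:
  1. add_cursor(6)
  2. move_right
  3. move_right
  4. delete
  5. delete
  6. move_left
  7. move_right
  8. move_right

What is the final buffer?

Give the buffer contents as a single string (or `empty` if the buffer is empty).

After op 1 (add_cursor(6)): buffer="tsvtog" (len 6), cursors c1@0 c2@6 c3@6, authorship ......
After op 2 (move_right): buffer="tsvtog" (len 6), cursors c1@1 c2@6 c3@6, authorship ......
After op 3 (move_right): buffer="tsvtog" (len 6), cursors c1@2 c2@6 c3@6, authorship ......
After op 4 (delete): buffer="tvt" (len 3), cursors c1@1 c2@3 c3@3, authorship ...
After op 5 (delete): buffer="" (len 0), cursors c1@0 c2@0 c3@0, authorship 
After op 6 (move_left): buffer="" (len 0), cursors c1@0 c2@0 c3@0, authorship 
After op 7 (move_right): buffer="" (len 0), cursors c1@0 c2@0 c3@0, authorship 
After op 8 (move_right): buffer="" (len 0), cursors c1@0 c2@0 c3@0, authorship 

Answer: empty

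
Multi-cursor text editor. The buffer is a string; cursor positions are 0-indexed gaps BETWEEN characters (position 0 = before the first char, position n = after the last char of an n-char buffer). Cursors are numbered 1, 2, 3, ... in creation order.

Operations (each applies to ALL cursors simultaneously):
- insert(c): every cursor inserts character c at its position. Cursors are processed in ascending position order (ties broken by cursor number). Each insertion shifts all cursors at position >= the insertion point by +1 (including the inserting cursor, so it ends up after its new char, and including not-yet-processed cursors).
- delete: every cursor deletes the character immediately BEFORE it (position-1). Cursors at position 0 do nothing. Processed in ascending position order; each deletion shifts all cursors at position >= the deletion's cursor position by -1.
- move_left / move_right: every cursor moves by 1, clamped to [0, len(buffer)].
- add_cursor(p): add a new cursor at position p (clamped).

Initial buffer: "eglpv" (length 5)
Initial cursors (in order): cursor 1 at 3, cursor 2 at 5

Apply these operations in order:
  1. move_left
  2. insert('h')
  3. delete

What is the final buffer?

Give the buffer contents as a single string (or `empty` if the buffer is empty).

Answer: eglpv

Derivation:
After op 1 (move_left): buffer="eglpv" (len 5), cursors c1@2 c2@4, authorship .....
After op 2 (insert('h')): buffer="eghlphv" (len 7), cursors c1@3 c2@6, authorship ..1..2.
After op 3 (delete): buffer="eglpv" (len 5), cursors c1@2 c2@4, authorship .....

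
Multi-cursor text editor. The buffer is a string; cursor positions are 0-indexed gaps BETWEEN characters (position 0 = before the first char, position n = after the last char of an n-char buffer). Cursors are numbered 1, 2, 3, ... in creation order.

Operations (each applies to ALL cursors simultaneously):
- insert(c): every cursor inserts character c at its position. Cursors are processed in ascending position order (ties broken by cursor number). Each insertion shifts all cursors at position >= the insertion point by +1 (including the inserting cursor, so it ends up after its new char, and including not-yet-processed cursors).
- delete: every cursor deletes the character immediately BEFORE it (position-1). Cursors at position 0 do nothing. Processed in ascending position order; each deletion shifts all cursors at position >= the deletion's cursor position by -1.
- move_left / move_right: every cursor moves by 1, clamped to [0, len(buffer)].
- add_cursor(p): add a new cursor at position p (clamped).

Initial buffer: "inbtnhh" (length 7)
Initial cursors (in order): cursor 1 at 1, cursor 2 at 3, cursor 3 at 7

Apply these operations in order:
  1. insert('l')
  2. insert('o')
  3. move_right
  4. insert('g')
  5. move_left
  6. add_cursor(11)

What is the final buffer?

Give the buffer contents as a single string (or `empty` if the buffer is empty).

Answer: ilongblotgnhhlog

Derivation:
After op 1 (insert('l')): buffer="ilnbltnhhl" (len 10), cursors c1@2 c2@5 c3@10, authorship .1..2....3
After op 2 (insert('o')): buffer="ilonblotnhhlo" (len 13), cursors c1@3 c2@7 c3@13, authorship .11..22....33
After op 3 (move_right): buffer="ilonblotnhhlo" (len 13), cursors c1@4 c2@8 c3@13, authorship .11..22....33
After op 4 (insert('g')): buffer="ilongblotgnhhlog" (len 16), cursors c1@5 c2@10 c3@16, authorship .11.1.22.2...333
After op 5 (move_left): buffer="ilongblotgnhhlog" (len 16), cursors c1@4 c2@9 c3@15, authorship .11.1.22.2...333
After op 6 (add_cursor(11)): buffer="ilongblotgnhhlog" (len 16), cursors c1@4 c2@9 c4@11 c3@15, authorship .11.1.22.2...333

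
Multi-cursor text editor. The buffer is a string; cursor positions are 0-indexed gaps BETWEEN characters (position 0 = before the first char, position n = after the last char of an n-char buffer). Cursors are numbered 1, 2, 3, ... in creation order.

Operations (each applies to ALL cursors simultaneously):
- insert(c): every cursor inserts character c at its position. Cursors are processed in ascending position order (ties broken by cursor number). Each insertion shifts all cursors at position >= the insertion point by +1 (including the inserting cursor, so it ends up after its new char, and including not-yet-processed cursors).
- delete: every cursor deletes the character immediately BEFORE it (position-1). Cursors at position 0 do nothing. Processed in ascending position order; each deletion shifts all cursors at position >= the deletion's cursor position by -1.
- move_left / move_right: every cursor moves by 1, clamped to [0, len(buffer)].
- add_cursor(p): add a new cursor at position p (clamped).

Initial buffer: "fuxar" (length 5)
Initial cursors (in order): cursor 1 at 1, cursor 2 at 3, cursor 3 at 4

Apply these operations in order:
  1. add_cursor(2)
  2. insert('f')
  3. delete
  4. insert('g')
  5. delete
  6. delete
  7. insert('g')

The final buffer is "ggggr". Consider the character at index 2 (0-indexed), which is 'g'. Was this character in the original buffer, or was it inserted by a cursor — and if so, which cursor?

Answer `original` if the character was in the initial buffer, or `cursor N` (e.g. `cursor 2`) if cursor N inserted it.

Answer: cursor 3

Derivation:
After op 1 (add_cursor(2)): buffer="fuxar" (len 5), cursors c1@1 c4@2 c2@3 c3@4, authorship .....
After op 2 (insert('f')): buffer="ffufxfafr" (len 9), cursors c1@2 c4@4 c2@6 c3@8, authorship .1.4.2.3.
After op 3 (delete): buffer="fuxar" (len 5), cursors c1@1 c4@2 c2@3 c3@4, authorship .....
After op 4 (insert('g')): buffer="fgugxgagr" (len 9), cursors c1@2 c4@4 c2@6 c3@8, authorship .1.4.2.3.
After op 5 (delete): buffer="fuxar" (len 5), cursors c1@1 c4@2 c2@3 c3@4, authorship .....
After op 6 (delete): buffer="r" (len 1), cursors c1@0 c2@0 c3@0 c4@0, authorship .
After op 7 (insert('g')): buffer="ggggr" (len 5), cursors c1@4 c2@4 c3@4 c4@4, authorship 1234.
Authorship (.=original, N=cursor N): 1 2 3 4 .
Index 2: author = 3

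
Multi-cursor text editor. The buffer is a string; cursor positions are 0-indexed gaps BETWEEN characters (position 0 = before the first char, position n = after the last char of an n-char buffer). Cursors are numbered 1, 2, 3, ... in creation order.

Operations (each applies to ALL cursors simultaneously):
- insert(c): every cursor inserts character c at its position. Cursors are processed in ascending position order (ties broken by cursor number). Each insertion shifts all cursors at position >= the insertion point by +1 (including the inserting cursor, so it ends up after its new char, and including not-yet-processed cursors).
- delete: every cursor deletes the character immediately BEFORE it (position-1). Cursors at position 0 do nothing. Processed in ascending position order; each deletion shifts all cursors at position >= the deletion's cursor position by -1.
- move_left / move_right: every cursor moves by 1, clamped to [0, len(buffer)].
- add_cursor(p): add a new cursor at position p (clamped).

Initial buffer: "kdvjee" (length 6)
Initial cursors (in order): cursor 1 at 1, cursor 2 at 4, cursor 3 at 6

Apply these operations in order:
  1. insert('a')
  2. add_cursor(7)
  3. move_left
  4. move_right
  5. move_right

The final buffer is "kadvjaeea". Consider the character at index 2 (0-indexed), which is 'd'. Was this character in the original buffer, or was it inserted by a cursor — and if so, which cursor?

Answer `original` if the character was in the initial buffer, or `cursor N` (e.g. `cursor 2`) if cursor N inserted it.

After op 1 (insert('a')): buffer="kadvjaeea" (len 9), cursors c1@2 c2@6 c3@9, authorship .1...2..3
After op 2 (add_cursor(7)): buffer="kadvjaeea" (len 9), cursors c1@2 c2@6 c4@7 c3@9, authorship .1...2..3
After op 3 (move_left): buffer="kadvjaeea" (len 9), cursors c1@1 c2@5 c4@6 c3@8, authorship .1...2..3
After op 4 (move_right): buffer="kadvjaeea" (len 9), cursors c1@2 c2@6 c4@7 c3@9, authorship .1...2..3
After op 5 (move_right): buffer="kadvjaeea" (len 9), cursors c1@3 c2@7 c4@8 c3@9, authorship .1...2..3
Authorship (.=original, N=cursor N): . 1 . . . 2 . . 3
Index 2: author = original

Answer: original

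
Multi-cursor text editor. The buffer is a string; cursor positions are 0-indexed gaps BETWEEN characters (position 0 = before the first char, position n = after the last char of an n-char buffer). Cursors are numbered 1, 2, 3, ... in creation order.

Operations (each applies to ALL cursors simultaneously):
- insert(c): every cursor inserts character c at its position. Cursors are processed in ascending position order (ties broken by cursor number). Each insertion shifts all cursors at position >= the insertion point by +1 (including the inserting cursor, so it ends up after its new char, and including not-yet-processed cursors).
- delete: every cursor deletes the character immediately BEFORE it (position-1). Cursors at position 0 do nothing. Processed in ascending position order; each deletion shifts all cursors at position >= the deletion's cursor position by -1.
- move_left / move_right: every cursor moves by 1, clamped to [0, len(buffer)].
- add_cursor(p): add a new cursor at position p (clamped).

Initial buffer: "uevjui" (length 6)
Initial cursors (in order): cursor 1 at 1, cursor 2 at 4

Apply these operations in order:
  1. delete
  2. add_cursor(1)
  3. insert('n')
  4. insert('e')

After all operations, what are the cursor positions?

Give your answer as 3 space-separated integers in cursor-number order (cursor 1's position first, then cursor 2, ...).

After op 1 (delete): buffer="evui" (len 4), cursors c1@0 c2@2, authorship ....
After op 2 (add_cursor(1)): buffer="evui" (len 4), cursors c1@0 c3@1 c2@2, authorship ....
After op 3 (insert('n')): buffer="nenvnui" (len 7), cursors c1@1 c3@3 c2@5, authorship 1.3.2..
After op 4 (insert('e')): buffer="neenevneui" (len 10), cursors c1@2 c3@5 c2@8, authorship 11.33.22..

Answer: 2 8 5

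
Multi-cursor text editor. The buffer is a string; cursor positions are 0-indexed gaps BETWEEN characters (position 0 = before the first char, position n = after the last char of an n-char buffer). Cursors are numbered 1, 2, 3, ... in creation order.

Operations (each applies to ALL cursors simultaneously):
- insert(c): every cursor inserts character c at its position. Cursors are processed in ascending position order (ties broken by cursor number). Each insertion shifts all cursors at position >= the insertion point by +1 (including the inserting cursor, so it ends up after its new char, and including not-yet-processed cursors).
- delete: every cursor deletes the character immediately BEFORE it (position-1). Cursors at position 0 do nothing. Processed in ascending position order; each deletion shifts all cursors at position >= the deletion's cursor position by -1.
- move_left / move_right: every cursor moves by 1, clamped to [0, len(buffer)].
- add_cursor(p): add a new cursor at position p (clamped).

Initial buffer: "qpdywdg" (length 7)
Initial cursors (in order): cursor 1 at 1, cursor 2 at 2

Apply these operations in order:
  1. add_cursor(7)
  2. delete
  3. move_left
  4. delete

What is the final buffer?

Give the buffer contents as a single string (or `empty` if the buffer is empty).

After op 1 (add_cursor(7)): buffer="qpdywdg" (len 7), cursors c1@1 c2@2 c3@7, authorship .......
After op 2 (delete): buffer="dywd" (len 4), cursors c1@0 c2@0 c3@4, authorship ....
After op 3 (move_left): buffer="dywd" (len 4), cursors c1@0 c2@0 c3@3, authorship ....
After op 4 (delete): buffer="dyd" (len 3), cursors c1@0 c2@0 c3@2, authorship ...

Answer: dyd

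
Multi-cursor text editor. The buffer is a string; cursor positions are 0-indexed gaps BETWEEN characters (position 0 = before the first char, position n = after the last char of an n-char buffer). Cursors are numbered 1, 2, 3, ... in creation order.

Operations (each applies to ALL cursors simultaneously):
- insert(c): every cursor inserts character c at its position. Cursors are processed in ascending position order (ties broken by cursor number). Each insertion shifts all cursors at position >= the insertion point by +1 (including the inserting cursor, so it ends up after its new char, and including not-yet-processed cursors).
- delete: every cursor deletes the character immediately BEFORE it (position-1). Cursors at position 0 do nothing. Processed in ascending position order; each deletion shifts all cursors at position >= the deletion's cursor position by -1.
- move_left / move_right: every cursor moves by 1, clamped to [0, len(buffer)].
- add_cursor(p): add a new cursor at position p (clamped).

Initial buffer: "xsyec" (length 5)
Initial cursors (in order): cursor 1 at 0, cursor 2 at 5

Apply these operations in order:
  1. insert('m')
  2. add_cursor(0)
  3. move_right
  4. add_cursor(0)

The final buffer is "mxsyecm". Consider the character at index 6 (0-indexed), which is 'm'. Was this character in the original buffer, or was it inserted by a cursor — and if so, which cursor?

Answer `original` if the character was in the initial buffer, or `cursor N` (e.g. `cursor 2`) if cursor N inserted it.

After op 1 (insert('m')): buffer="mxsyecm" (len 7), cursors c1@1 c2@7, authorship 1.....2
After op 2 (add_cursor(0)): buffer="mxsyecm" (len 7), cursors c3@0 c1@1 c2@7, authorship 1.....2
After op 3 (move_right): buffer="mxsyecm" (len 7), cursors c3@1 c1@2 c2@7, authorship 1.....2
After op 4 (add_cursor(0)): buffer="mxsyecm" (len 7), cursors c4@0 c3@1 c1@2 c2@7, authorship 1.....2
Authorship (.=original, N=cursor N): 1 . . . . . 2
Index 6: author = 2

Answer: cursor 2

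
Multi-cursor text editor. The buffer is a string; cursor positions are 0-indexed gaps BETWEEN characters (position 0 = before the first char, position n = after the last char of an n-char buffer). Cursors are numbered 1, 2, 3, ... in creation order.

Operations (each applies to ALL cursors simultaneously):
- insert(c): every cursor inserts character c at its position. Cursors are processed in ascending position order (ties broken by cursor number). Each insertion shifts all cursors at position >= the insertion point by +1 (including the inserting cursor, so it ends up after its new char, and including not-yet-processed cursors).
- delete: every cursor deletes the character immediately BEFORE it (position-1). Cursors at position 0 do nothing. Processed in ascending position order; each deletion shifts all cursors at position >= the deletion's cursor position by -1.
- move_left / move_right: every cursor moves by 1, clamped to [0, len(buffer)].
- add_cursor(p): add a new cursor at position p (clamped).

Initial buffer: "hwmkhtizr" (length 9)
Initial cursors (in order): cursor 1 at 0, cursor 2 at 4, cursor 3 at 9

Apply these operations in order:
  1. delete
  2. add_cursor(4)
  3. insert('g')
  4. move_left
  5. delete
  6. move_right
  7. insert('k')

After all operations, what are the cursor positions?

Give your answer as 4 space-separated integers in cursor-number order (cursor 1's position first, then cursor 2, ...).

After op 1 (delete): buffer="hwmhtiz" (len 7), cursors c1@0 c2@3 c3@7, authorship .......
After op 2 (add_cursor(4)): buffer="hwmhtiz" (len 7), cursors c1@0 c2@3 c4@4 c3@7, authorship .......
After op 3 (insert('g')): buffer="ghwmghgtizg" (len 11), cursors c1@1 c2@5 c4@7 c3@11, authorship 1...2.4...3
After op 4 (move_left): buffer="ghwmghgtizg" (len 11), cursors c1@0 c2@4 c4@6 c3@10, authorship 1...2.4...3
After op 5 (delete): buffer="ghwggtig" (len 8), cursors c1@0 c2@3 c4@4 c3@7, authorship 1..24..3
After op 6 (move_right): buffer="ghwggtig" (len 8), cursors c1@1 c2@4 c4@5 c3@8, authorship 1..24..3
After op 7 (insert('k')): buffer="gkhwgkgktigk" (len 12), cursors c1@2 c2@6 c4@8 c3@12, authorship 11..2244..33

Answer: 2 6 12 8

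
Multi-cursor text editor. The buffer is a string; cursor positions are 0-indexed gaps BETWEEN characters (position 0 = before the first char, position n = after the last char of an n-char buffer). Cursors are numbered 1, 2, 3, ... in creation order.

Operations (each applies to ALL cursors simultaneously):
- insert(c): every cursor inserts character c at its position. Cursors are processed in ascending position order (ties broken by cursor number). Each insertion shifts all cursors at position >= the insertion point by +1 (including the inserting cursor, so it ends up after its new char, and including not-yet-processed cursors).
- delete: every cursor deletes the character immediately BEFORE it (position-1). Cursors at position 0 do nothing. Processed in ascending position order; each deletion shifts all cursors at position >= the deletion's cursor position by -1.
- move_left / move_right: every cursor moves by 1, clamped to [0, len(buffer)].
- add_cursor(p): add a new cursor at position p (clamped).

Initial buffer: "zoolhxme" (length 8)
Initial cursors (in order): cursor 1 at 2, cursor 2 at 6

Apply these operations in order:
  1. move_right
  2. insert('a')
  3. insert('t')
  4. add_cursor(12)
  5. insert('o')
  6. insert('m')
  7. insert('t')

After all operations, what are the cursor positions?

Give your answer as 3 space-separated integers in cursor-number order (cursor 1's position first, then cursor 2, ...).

Answer: 8 17 21

Derivation:
After op 1 (move_right): buffer="zoolhxme" (len 8), cursors c1@3 c2@7, authorship ........
After op 2 (insert('a')): buffer="zooalhxmae" (len 10), cursors c1@4 c2@9, authorship ...1....2.
After op 3 (insert('t')): buffer="zooatlhxmate" (len 12), cursors c1@5 c2@11, authorship ...11....22.
After op 4 (add_cursor(12)): buffer="zooatlhxmate" (len 12), cursors c1@5 c2@11 c3@12, authorship ...11....22.
After op 5 (insert('o')): buffer="zooatolhxmatoeo" (len 15), cursors c1@6 c2@13 c3@15, authorship ...111....222.3
After op 6 (insert('m')): buffer="zooatomlhxmatomeom" (len 18), cursors c1@7 c2@15 c3@18, authorship ...1111....2222.33
After op 7 (insert('t')): buffer="zooatomtlhxmatomteomt" (len 21), cursors c1@8 c2@17 c3@21, authorship ...11111....22222.333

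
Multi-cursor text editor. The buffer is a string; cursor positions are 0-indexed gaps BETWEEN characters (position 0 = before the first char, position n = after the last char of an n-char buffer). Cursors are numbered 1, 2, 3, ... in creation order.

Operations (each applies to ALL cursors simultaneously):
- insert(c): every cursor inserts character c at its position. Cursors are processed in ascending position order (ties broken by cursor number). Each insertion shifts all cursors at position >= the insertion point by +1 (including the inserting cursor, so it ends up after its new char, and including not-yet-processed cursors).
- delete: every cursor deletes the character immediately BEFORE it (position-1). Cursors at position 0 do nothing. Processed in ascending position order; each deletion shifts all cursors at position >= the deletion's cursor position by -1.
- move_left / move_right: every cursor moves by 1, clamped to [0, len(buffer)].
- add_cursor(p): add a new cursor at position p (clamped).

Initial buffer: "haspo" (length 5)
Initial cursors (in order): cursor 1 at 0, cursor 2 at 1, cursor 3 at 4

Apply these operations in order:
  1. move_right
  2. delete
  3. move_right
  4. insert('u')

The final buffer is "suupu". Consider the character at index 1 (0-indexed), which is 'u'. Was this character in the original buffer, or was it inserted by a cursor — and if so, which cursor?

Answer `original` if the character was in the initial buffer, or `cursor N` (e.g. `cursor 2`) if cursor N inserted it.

Answer: cursor 1

Derivation:
After op 1 (move_right): buffer="haspo" (len 5), cursors c1@1 c2@2 c3@5, authorship .....
After op 2 (delete): buffer="sp" (len 2), cursors c1@0 c2@0 c3@2, authorship ..
After op 3 (move_right): buffer="sp" (len 2), cursors c1@1 c2@1 c3@2, authorship ..
After op 4 (insert('u')): buffer="suupu" (len 5), cursors c1@3 c2@3 c3@5, authorship .12.3
Authorship (.=original, N=cursor N): . 1 2 . 3
Index 1: author = 1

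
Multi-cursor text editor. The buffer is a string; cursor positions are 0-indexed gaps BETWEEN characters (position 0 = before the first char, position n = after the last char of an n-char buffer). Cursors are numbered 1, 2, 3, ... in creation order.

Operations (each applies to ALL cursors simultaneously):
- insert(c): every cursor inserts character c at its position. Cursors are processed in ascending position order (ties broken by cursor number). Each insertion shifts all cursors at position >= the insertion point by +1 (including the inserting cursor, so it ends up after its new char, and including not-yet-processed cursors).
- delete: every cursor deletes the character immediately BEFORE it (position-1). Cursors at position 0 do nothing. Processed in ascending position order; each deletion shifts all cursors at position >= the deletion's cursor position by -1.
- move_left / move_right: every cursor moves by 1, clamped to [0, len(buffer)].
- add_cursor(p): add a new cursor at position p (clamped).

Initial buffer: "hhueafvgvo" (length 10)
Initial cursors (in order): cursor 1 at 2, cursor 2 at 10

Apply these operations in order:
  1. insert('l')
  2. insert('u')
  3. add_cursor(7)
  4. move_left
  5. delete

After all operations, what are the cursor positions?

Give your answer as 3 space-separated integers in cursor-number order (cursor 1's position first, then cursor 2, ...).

After op 1 (insert('l')): buffer="hhlueafvgvol" (len 12), cursors c1@3 c2@12, authorship ..1........2
After op 2 (insert('u')): buffer="hhluueafvgvolu" (len 14), cursors c1@4 c2@14, authorship ..11........22
After op 3 (add_cursor(7)): buffer="hhluueafvgvolu" (len 14), cursors c1@4 c3@7 c2@14, authorship ..11........22
After op 4 (move_left): buffer="hhluueafvgvolu" (len 14), cursors c1@3 c3@6 c2@13, authorship ..11........22
After op 5 (delete): buffer="hhuuafvgvou" (len 11), cursors c1@2 c3@4 c2@10, authorship ..1.......2

Answer: 2 10 4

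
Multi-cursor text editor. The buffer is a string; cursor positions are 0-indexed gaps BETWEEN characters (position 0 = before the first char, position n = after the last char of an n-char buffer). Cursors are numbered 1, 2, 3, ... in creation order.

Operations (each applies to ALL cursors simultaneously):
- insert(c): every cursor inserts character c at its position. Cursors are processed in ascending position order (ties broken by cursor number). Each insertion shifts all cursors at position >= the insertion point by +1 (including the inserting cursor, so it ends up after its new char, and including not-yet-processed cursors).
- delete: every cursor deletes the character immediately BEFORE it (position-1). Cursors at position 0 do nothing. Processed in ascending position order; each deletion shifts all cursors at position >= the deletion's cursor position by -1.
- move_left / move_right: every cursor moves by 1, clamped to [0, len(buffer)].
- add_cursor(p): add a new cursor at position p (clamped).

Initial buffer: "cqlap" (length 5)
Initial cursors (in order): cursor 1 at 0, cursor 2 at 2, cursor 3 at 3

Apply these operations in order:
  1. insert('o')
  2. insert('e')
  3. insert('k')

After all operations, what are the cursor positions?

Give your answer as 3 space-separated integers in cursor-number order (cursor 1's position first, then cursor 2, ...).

After op 1 (insert('o')): buffer="ocqoloap" (len 8), cursors c1@1 c2@4 c3@6, authorship 1..2.3..
After op 2 (insert('e')): buffer="oecqoeloeap" (len 11), cursors c1@2 c2@6 c3@9, authorship 11..22.33..
After op 3 (insert('k')): buffer="oekcqoekloekap" (len 14), cursors c1@3 c2@8 c3@12, authorship 111..222.333..

Answer: 3 8 12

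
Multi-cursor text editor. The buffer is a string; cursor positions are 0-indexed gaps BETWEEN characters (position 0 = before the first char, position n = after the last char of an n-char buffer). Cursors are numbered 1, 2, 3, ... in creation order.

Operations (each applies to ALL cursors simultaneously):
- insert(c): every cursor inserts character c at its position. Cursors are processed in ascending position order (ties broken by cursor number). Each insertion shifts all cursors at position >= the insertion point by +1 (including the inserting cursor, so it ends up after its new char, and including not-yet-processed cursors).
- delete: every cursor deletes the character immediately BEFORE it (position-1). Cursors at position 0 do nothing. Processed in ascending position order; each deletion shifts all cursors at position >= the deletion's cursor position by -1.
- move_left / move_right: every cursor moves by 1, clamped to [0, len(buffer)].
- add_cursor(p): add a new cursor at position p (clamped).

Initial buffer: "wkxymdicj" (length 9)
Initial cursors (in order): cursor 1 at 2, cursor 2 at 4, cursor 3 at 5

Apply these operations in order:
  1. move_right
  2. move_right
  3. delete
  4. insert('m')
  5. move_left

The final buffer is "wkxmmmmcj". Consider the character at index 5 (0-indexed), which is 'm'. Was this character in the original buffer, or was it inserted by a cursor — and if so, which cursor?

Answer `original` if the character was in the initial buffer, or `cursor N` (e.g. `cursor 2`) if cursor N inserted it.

Answer: cursor 2

Derivation:
After op 1 (move_right): buffer="wkxymdicj" (len 9), cursors c1@3 c2@5 c3@6, authorship .........
After op 2 (move_right): buffer="wkxymdicj" (len 9), cursors c1@4 c2@6 c3@7, authorship .........
After op 3 (delete): buffer="wkxmcj" (len 6), cursors c1@3 c2@4 c3@4, authorship ......
After op 4 (insert('m')): buffer="wkxmmmmcj" (len 9), cursors c1@4 c2@7 c3@7, authorship ...1.23..
After op 5 (move_left): buffer="wkxmmmmcj" (len 9), cursors c1@3 c2@6 c3@6, authorship ...1.23..
Authorship (.=original, N=cursor N): . . . 1 . 2 3 . .
Index 5: author = 2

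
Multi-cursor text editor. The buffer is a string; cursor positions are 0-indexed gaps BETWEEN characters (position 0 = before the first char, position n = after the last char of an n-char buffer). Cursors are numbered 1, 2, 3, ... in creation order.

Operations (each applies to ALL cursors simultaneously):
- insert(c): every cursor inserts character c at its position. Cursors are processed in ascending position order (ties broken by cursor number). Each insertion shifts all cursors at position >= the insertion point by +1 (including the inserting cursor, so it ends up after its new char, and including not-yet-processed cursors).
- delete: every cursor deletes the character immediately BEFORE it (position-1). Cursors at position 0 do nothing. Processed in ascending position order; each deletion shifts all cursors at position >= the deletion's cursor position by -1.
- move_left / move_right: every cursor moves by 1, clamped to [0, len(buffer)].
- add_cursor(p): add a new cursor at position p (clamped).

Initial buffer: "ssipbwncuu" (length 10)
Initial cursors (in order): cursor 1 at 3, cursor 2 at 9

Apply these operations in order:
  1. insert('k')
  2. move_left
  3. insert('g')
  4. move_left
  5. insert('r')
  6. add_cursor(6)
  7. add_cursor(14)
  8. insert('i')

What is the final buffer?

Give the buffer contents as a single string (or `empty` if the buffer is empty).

After op 1 (insert('k')): buffer="ssikpbwncuku" (len 12), cursors c1@4 c2@11, authorship ...1......2.
After op 2 (move_left): buffer="ssikpbwncuku" (len 12), cursors c1@3 c2@10, authorship ...1......2.
After op 3 (insert('g')): buffer="ssigkpbwncugku" (len 14), cursors c1@4 c2@12, authorship ...11......22.
After op 4 (move_left): buffer="ssigkpbwncugku" (len 14), cursors c1@3 c2@11, authorship ...11......22.
After op 5 (insert('r')): buffer="ssirgkpbwncurgku" (len 16), cursors c1@4 c2@13, authorship ...111......222.
After op 6 (add_cursor(6)): buffer="ssirgkpbwncurgku" (len 16), cursors c1@4 c3@6 c2@13, authorship ...111......222.
After op 7 (add_cursor(14)): buffer="ssirgkpbwncurgku" (len 16), cursors c1@4 c3@6 c2@13 c4@14, authorship ...111......222.
After op 8 (insert('i')): buffer="ssirigkipbwncurigiku" (len 20), cursors c1@5 c3@8 c2@16 c4@18, authorship ...11113......22242.

Answer: ssirigkipbwncurigiku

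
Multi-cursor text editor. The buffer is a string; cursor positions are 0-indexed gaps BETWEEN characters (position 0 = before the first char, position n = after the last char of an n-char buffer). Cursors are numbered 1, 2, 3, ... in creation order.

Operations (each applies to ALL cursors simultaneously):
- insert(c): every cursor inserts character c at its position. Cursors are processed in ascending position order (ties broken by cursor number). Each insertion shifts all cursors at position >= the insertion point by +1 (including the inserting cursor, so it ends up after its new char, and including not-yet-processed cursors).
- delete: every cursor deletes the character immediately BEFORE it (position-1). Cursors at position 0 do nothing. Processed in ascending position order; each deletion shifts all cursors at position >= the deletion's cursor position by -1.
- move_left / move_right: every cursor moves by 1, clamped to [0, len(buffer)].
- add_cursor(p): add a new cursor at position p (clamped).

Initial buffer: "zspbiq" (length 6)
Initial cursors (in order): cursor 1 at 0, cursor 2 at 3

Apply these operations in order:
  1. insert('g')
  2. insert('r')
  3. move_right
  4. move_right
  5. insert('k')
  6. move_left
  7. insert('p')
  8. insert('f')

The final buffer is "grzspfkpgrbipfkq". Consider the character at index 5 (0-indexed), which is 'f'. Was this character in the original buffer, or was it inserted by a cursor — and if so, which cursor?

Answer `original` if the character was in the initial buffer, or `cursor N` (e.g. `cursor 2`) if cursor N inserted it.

Answer: cursor 1

Derivation:
After op 1 (insert('g')): buffer="gzspgbiq" (len 8), cursors c1@1 c2@5, authorship 1...2...
After op 2 (insert('r')): buffer="grzspgrbiq" (len 10), cursors c1@2 c2@7, authorship 11...22...
After op 3 (move_right): buffer="grzspgrbiq" (len 10), cursors c1@3 c2@8, authorship 11...22...
After op 4 (move_right): buffer="grzspgrbiq" (len 10), cursors c1@4 c2@9, authorship 11...22...
After op 5 (insert('k')): buffer="grzskpgrbikq" (len 12), cursors c1@5 c2@11, authorship 11..1.22..2.
After op 6 (move_left): buffer="grzskpgrbikq" (len 12), cursors c1@4 c2@10, authorship 11..1.22..2.
After op 7 (insert('p')): buffer="grzspkpgrbipkq" (len 14), cursors c1@5 c2@12, authorship 11..11.22..22.
After op 8 (insert('f')): buffer="grzspfkpgrbipfkq" (len 16), cursors c1@6 c2@14, authorship 11..111.22..222.
Authorship (.=original, N=cursor N): 1 1 . . 1 1 1 . 2 2 . . 2 2 2 .
Index 5: author = 1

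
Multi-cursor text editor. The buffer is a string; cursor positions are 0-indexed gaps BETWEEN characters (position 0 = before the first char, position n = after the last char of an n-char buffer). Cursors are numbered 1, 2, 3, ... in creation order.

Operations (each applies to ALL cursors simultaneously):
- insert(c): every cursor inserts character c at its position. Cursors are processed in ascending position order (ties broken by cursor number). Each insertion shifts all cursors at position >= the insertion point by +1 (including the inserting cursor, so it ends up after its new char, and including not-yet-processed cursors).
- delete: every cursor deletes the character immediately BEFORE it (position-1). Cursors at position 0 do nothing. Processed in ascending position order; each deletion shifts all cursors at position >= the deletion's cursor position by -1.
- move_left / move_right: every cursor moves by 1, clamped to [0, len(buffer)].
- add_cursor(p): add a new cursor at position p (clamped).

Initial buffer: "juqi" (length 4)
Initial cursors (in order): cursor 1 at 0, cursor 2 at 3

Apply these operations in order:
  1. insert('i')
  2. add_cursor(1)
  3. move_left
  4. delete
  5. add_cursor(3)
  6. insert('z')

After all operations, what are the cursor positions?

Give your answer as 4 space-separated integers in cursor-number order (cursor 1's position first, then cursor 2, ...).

Answer: 2 7 2 7

Derivation:
After op 1 (insert('i')): buffer="ijuqii" (len 6), cursors c1@1 c2@5, authorship 1...2.
After op 2 (add_cursor(1)): buffer="ijuqii" (len 6), cursors c1@1 c3@1 c2@5, authorship 1...2.
After op 3 (move_left): buffer="ijuqii" (len 6), cursors c1@0 c3@0 c2@4, authorship 1...2.
After op 4 (delete): buffer="ijuii" (len 5), cursors c1@0 c3@0 c2@3, authorship 1..2.
After op 5 (add_cursor(3)): buffer="ijuii" (len 5), cursors c1@0 c3@0 c2@3 c4@3, authorship 1..2.
After op 6 (insert('z')): buffer="zzijuzzii" (len 9), cursors c1@2 c3@2 c2@7 c4@7, authorship 131..242.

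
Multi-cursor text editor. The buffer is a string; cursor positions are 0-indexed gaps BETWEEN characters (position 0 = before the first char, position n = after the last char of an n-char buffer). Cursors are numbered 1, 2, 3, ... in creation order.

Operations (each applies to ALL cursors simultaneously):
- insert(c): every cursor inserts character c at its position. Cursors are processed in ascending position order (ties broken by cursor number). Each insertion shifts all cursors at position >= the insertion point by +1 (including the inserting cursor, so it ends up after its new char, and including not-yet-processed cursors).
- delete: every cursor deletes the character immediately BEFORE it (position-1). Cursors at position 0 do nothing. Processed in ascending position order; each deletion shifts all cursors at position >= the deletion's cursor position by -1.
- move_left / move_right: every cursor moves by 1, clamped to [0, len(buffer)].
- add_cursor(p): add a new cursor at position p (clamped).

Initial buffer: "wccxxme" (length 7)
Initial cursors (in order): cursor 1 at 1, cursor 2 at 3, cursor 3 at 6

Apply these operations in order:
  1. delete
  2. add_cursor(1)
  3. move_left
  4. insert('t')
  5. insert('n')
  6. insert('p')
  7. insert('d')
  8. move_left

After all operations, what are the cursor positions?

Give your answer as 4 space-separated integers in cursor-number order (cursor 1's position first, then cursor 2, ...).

After op 1 (delete): buffer="cxxe" (len 4), cursors c1@0 c2@1 c3@3, authorship ....
After op 2 (add_cursor(1)): buffer="cxxe" (len 4), cursors c1@0 c2@1 c4@1 c3@3, authorship ....
After op 3 (move_left): buffer="cxxe" (len 4), cursors c1@0 c2@0 c4@0 c3@2, authorship ....
After op 4 (insert('t')): buffer="tttcxtxe" (len 8), cursors c1@3 c2@3 c4@3 c3@6, authorship 124..3..
After op 5 (insert('n')): buffer="tttnnncxtnxe" (len 12), cursors c1@6 c2@6 c4@6 c3@10, authorship 124124..33..
After op 6 (insert('p')): buffer="tttnnnpppcxtnpxe" (len 16), cursors c1@9 c2@9 c4@9 c3@14, authorship 124124124..333..
After op 7 (insert('d')): buffer="tttnnnpppdddcxtnpdxe" (len 20), cursors c1@12 c2@12 c4@12 c3@18, authorship 124124124124..3333..
After op 8 (move_left): buffer="tttnnnpppdddcxtnpdxe" (len 20), cursors c1@11 c2@11 c4@11 c3@17, authorship 124124124124..3333..

Answer: 11 11 17 11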